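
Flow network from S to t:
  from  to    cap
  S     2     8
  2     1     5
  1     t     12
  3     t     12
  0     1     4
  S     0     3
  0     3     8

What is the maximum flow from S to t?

8

Augment S->2->1->t: bottleneck 5. Total 5.
Augment S->0->1->t: bottleneck 3. Total 8.
No augmenting path remains in the residual graph.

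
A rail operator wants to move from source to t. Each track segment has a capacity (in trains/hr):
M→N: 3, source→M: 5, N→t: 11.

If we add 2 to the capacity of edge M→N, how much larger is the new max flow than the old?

2

Original max flow = 3.
After raising cap(M→N), augmenting paths through that edge carry 2 more units.
New max flow = 5. Increase = 2.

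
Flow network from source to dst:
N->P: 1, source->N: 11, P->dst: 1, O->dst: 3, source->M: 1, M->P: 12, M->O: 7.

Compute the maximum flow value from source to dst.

Augment source->M->O->dst: bottleneck 1. Total 1.
Augment source->N->P->dst: bottleneck 1. Total 2.
No augmenting path remains in the residual graph.

2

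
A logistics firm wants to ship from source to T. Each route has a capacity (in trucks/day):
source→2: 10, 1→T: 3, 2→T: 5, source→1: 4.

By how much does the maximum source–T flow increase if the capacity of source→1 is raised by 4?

Original max flow = 8.
Edge source→1 does not cross the min cut (source side {1, 2, source}), so extra capacity there cannot help.
New max flow = 8. Increase = 0.

0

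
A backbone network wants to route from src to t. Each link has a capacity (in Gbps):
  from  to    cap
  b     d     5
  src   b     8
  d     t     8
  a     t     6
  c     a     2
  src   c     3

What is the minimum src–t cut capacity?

Max flow = 7 (via 2 augmenting paths).
In the residual at optimum, the set reachable from src is {b, c, src}.
Cut edges: b→d (cap 5), c→a (cap 2). Sum = 7.

7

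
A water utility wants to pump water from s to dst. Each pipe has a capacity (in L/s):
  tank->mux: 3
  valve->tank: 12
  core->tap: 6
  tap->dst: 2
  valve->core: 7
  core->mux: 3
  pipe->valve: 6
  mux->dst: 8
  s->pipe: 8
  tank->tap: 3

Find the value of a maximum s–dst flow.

6

Augment s->pipe->valve->core->tap->dst: bottleneck 2. Total 2.
Augment s->pipe->valve->core->mux->dst: bottleneck 3. Total 5.
Augment s->pipe->valve->tank->mux->dst: bottleneck 1. Total 6.
No augmenting path remains in the residual graph.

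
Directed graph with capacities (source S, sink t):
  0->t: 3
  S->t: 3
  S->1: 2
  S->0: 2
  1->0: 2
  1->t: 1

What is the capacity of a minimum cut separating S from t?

7

Max flow = 7 (via 4 augmenting paths).
In the residual at optimum, the set reachable from S is {S}.
Cut edges: S->1 (cap 2), S->0 (cap 2), S->t (cap 3). Sum = 7.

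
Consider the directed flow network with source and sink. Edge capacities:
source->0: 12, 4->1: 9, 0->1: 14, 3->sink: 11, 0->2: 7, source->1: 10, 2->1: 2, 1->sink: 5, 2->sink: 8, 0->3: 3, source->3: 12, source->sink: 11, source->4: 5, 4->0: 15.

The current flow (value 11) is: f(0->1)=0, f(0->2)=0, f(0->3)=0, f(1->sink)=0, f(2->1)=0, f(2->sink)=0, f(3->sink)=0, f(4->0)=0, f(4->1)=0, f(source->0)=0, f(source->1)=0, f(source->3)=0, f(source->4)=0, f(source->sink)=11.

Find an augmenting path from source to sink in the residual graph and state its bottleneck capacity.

Residual along source->3->sink: source->3: 12, 3->sink: 11.
Bottleneck = min = 11.

source->3->sink, bottleneck 11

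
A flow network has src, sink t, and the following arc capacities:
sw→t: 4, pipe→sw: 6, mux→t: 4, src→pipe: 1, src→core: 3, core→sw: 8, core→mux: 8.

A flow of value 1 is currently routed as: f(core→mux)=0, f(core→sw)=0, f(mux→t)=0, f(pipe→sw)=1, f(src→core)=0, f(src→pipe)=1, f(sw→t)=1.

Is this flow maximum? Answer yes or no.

No

Residual path src→core→sw→t has bottleneck 3 > 0.
Pushing 3 along it raises the flow to 4, so the given flow is not maximum.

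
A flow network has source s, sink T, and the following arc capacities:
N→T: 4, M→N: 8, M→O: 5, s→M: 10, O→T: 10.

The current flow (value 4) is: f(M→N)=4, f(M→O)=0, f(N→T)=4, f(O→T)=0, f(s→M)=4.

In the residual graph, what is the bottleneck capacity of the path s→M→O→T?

Residual capacities along the path: s→M: 6, M→O: 5, O→T: 10.
Minimum is 5.

5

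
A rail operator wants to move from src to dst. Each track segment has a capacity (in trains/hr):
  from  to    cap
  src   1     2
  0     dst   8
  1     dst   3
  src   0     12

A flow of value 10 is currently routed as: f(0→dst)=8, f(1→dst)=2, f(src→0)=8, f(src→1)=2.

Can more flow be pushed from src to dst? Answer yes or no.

No

Residual reachable from src: {0, src}; dst is not reachable.
Saturated cut: src→1, 0→dst with total capacity 10 = current flow value. Flow is maximum.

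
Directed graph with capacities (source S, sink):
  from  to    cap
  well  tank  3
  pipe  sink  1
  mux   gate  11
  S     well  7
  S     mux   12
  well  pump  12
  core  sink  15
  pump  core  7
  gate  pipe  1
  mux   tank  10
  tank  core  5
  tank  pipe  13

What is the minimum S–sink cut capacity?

13

Max flow = 13 (via 3 augmenting paths).
In the residual at optimum, the set reachable from S is {S, gate, mux, pipe, tank}.
Cut edges: S->well (cap 7), tank->core (cap 5), pipe->sink (cap 1). Sum = 13.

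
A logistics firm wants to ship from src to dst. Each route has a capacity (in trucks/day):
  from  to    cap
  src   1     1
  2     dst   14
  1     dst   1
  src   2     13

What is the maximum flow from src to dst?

14

Augment src->1->dst: bottleneck 1. Total 1.
Augment src->2->dst: bottleneck 13. Total 14.
No augmenting path remains in the residual graph.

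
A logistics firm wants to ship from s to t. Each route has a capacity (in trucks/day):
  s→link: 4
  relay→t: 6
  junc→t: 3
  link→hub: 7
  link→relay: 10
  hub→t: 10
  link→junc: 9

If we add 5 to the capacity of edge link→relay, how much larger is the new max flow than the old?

Original max flow = 4.
Edge link→relay does not cross the min cut (source side {s}), so extra capacity there cannot help.
New max flow = 4. Increase = 0.

0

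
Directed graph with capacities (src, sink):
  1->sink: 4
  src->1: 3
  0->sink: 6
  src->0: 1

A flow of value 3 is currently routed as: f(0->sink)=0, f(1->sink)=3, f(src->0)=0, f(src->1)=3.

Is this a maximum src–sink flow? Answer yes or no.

Residual path src->0->sink has bottleneck 1 > 0.
Pushing 1 along it raises the flow to 4, so the given flow is not maximum.

No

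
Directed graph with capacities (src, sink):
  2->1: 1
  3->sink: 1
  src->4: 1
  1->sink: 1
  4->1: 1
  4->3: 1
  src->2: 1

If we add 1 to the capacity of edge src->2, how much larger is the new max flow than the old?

0

Original max flow = 2.
Even with extra capacity on src->2, another cut of capacity 2 remains binding.
New max flow = 2. Increase = 0.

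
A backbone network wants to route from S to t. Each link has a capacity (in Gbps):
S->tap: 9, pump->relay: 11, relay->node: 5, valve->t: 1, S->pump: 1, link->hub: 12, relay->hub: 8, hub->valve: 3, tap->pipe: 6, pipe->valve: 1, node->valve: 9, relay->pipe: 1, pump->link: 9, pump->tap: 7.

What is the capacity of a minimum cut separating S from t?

1

Max flow = 1 (via 1 augmenting path).
In the residual at optimum, the set reachable from S is {S, hub, link, node, pipe, pump, relay, tap, valve}.
Cut edges: valve->t (cap 1). Sum = 1.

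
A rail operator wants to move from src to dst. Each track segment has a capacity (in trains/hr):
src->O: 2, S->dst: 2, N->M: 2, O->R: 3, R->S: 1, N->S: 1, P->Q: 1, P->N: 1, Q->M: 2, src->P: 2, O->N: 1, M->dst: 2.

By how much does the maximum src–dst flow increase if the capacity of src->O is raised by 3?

0

Original max flow = 4.
Even with extra capacity on src->O, another cut of capacity 4 remains binding.
New max flow = 4. Increase = 0.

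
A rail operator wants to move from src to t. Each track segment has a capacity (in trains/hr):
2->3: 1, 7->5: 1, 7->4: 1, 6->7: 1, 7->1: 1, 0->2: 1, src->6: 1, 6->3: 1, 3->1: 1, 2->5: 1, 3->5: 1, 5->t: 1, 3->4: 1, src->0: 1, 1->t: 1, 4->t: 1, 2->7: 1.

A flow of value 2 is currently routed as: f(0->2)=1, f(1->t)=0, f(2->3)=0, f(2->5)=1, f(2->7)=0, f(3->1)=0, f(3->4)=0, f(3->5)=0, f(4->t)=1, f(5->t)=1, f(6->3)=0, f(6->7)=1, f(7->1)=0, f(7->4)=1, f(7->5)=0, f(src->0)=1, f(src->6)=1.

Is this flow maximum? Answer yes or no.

Yes

Residual reachable from src: {src}; t is not reachable.
Saturated cut: src->0, src->6 with total capacity 2 = current flow value. Flow is maximum.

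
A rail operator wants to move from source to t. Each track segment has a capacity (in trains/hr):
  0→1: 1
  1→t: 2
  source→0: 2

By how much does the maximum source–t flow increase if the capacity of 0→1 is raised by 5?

Original max flow = 1.
After raising cap(0→1), augmenting paths through that edge carry 1 more unit.
New max flow = 2. Increase = 1.

1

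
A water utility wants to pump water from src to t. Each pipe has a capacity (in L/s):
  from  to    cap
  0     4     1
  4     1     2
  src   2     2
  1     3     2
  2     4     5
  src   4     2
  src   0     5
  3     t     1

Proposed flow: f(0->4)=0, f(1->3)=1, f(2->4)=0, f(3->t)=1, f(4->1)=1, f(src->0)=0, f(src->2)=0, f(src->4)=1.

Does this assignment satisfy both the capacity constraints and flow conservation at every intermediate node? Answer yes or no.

Yes

Every edge has 0 ≤ f(e) ≤ cap(e).
At each intermediate node, inflow equals outflow.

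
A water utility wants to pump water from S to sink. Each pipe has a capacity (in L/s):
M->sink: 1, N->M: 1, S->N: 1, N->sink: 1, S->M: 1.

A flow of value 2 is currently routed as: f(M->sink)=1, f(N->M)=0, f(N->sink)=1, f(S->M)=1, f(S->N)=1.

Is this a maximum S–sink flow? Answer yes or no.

Residual reachable from S: {S}; sink is not reachable.
Saturated cut: S->N, S->M with total capacity 2 = current flow value. Flow is maximum.

Yes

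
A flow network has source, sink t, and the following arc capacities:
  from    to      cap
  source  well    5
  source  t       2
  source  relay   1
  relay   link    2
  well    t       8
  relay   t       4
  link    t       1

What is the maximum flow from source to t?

Augment source→t: bottleneck 2. Total 2.
Augment source→relay→t: bottleneck 1. Total 3.
Augment source→well→t: bottleneck 5. Total 8.
No augmenting path remains in the residual graph.

8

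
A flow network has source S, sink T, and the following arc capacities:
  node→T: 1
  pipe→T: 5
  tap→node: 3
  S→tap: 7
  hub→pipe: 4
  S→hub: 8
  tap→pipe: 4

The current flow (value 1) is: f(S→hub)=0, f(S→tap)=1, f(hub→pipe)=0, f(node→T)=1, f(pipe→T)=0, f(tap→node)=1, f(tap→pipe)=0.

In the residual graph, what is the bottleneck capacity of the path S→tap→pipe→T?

4

Residual capacities along the path: S→tap: 6, tap→pipe: 4, pipe→T: 5.
Minimum is 4.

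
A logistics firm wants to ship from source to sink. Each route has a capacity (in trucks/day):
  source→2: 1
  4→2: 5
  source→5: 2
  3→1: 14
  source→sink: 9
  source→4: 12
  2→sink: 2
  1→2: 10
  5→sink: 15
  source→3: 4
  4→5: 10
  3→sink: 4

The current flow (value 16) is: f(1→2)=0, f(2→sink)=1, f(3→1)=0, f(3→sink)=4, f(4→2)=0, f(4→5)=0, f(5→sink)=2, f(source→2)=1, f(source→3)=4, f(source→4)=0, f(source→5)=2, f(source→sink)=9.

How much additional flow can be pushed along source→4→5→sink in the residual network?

Residual capacities along the path: source→4: 12, 4→5: 10, 5→sink: 13.
Minimum is 10.

10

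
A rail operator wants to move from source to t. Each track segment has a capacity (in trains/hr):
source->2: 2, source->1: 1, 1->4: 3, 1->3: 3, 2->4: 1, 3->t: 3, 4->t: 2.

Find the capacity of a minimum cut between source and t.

2

Max flow = 2 (via 2 augmenting paths).
In the residual at optimum, the set reachable from source is {2, source}.
Cut edges: source->1 (cap 1), 2->4 (cap 1). Sum = 2.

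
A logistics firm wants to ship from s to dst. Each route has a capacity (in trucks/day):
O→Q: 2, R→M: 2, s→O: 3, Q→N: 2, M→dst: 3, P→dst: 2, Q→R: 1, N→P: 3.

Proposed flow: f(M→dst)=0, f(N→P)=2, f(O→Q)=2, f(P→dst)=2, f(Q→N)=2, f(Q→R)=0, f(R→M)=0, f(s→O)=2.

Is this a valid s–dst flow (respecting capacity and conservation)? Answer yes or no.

Yes

Every edge has 0 ≤ f(e) ≤ cap(e).
At each intermediate node, inflow equals outflow.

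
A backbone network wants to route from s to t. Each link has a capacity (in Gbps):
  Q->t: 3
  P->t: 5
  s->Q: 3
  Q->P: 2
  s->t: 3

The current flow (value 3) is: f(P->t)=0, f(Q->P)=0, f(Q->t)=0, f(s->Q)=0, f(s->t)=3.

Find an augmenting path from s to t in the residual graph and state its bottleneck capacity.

Residual along s->Q->t: s->Q: 3, Q->t: 3.
Bottleneck = min = 3.

s->Q->t, bottleneck 3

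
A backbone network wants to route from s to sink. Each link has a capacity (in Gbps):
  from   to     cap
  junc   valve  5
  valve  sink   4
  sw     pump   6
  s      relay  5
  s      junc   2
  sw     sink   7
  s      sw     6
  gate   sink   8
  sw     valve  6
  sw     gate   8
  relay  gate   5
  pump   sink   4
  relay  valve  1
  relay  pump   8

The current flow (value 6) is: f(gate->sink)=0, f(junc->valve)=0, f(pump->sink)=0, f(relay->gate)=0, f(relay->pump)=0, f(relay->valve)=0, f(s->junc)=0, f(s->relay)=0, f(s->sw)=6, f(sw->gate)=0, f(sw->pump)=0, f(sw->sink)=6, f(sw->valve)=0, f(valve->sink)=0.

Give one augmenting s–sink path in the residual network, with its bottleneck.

Residual along s->relay->valve->sink: s->relay: 5, relay->valve: 1, valve->sink: 4.
Bottleneck = min = 1.

s->relay->valve->sink, bottleneck 1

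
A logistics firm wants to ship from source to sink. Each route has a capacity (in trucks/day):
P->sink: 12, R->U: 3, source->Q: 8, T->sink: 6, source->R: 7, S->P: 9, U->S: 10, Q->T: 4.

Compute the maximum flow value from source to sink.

7

Augment source->Q->T->sink: bottleneck 4. Total 4.
Augment source->R->U->S->P->sink: bottleneck 3. Total 7.
No augmenting path remains in the residual graph.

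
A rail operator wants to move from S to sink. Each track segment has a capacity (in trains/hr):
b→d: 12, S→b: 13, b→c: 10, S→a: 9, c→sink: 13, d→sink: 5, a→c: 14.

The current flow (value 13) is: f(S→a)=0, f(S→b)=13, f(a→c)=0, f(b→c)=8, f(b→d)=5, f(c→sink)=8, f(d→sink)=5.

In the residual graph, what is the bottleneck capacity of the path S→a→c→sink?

Residual capacities along the path: S→a: 9, a→c: 14, c→sink: 5.
Minimum is 5.

5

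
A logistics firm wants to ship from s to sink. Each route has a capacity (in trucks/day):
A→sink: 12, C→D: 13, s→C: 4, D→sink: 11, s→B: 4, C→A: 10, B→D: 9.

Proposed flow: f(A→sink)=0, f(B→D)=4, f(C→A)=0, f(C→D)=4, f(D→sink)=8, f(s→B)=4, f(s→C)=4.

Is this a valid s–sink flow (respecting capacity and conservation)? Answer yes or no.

Every edge has 0 ≤ f(e) ≤ cap(e).
At each intermediate node, inflow equals outflow.

Yes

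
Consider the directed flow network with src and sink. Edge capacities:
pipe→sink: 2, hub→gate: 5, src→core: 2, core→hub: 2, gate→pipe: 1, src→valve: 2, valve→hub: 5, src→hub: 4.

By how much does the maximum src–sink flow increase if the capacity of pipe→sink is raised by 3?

0

Original max flow = 1.
Edge pipe→sink does not cross the min cut (source side {core, gate, hub, src, valve}), so extra capacity there cannot help.
New max flow = 1. Increase = 0.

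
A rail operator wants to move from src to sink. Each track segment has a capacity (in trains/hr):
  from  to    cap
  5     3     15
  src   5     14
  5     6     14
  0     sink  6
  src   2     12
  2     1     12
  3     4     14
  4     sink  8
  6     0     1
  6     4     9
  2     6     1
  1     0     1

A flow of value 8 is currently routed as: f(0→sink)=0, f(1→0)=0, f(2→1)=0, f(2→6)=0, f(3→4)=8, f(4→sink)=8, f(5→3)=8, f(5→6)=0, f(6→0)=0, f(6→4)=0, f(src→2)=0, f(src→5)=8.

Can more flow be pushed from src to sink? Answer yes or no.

Yes

Residual path src→5→6→0→sink has bottleneck 1 > 0.
Pushing 1 along it raises the flow to 9, so the given flow is not maximum.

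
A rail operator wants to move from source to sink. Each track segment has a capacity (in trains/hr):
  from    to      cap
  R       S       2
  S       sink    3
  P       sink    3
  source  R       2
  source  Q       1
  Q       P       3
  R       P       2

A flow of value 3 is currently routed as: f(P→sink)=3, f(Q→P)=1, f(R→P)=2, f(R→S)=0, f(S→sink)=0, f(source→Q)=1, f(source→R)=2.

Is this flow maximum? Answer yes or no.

Yes

Residual reachable from source: {source}; sink is not reachable.
Saturated cut: source→Q, source→R with total capacity 3 = current flow value. Flow is maximum.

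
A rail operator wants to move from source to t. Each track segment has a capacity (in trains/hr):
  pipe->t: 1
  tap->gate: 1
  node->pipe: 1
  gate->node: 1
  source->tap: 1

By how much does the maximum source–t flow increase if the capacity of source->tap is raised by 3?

0

Original max flow = 1.
Even with extra capacity on source->tap, another cut of capacity 1 remains binding.
New max flow = 1. Increase = 0.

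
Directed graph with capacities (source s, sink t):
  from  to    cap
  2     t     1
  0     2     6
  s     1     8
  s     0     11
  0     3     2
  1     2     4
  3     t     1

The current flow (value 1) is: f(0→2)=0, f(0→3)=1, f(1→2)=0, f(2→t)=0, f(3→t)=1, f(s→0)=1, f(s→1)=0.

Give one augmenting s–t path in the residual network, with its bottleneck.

s→0→2→t, bottleneck 1

Residual along s→0→2→t: s→0: 10, 0→2: 6, 2→t: 1.
Bottleneck = min = 1.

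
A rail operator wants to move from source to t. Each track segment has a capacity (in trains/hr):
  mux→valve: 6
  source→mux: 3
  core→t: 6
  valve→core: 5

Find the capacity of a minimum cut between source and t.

Max flow = 3 (via 1 augmenting path).
In the residual at optimum, the set reachable from source is {source}.
Cut edges: source→mux (cap 3). Sum = 3.

3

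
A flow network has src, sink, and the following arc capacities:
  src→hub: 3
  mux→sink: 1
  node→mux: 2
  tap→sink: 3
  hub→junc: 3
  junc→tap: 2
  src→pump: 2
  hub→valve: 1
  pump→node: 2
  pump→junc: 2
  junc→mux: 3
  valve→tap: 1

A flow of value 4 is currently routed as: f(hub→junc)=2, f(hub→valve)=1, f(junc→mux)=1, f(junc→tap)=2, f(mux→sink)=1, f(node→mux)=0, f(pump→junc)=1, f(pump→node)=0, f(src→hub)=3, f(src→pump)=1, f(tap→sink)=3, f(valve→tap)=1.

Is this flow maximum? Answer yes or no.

Yes

Residual reachable from src: {hub, junc, mux, node, pump, src}; sink is not reachable.
Saturated cut: hub→valve, junc→tap, mux→sink with total capacity 4 = current flow value. Flow is maximum.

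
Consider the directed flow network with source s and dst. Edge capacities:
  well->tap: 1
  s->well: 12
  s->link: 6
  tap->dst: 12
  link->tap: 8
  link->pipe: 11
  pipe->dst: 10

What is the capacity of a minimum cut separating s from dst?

7

Max flow = 7 (via 2 augmenting paths).
In the residual at optimum, the set reachable from s is {s, well}.
Cut edges: s->link (cap 6), well->tap (cap 1). Sum = 7.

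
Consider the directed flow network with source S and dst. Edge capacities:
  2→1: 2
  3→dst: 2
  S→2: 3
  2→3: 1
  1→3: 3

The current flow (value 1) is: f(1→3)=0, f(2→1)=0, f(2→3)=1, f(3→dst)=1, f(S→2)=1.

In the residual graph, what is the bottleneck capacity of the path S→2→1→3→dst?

Residual capacities along the path: S→2: 2, 2→1: 2, 1→3: 3, 3→dst: 1.
Minimum is 1.

1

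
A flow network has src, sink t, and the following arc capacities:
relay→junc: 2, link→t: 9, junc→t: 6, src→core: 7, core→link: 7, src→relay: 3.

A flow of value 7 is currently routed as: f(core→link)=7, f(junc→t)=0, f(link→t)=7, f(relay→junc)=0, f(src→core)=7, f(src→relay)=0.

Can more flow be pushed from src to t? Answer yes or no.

Residual path src→relay→junc→t has bottleneck 2 > 0.
Pushing 2 along it raises the flow to 9, so the given flow is not maximum.

Yes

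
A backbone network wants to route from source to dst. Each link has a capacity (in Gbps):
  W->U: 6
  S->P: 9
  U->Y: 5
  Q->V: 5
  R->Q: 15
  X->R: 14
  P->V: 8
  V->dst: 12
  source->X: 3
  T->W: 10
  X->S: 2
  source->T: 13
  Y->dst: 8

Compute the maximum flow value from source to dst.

8

Augment source->T->W->U->Y->dst: bottleneck 5. Total 5.
Augment source->X->R->Q->V->dst: bottleneck 3. Total 8.
No augmenting path remains in the residual graph.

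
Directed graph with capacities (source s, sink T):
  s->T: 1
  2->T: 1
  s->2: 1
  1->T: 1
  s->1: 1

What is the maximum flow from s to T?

3

Augment s->T: bottleneck 1. Total 1.
Augment s->2->T: bottleneck 1. Total 2.
Augment s->1->T: bottleneck 1. Total 3.
No augmenting path remains in the residual graph.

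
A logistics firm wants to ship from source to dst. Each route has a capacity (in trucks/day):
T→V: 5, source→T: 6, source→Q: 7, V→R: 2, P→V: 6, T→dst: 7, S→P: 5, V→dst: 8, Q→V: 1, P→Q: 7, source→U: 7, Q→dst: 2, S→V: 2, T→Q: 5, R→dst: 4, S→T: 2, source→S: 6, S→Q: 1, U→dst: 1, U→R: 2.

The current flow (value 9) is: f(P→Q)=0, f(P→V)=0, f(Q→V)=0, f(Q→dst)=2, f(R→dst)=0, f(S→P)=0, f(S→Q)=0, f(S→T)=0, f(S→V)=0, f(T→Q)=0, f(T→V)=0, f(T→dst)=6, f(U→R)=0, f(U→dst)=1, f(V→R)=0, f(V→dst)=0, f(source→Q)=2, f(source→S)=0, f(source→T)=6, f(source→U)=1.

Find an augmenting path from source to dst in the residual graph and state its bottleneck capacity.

source→S→T→dst, bottleneck 1

Residual along source→S→T→dst: source→S: 6, S→T: 2, T→dst: 1.
Bottleneck = min = 1.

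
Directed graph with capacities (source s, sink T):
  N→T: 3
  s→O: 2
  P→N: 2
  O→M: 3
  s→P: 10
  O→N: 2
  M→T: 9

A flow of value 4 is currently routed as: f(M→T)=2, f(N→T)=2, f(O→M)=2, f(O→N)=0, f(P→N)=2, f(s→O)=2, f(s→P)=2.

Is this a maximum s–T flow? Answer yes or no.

Residual reachable from s: {P, s}; T is not reachable.
Saturated cut: s→O, P→N with total capacity 4 = current flow value. Flow is maximum.

Yes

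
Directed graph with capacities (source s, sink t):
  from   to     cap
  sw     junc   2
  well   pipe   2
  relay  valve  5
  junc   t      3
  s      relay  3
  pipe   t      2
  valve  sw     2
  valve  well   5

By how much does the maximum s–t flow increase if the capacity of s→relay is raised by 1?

1

Original max flow = 3.
After raising cap(s→relay), augmenting paths through that edge carry 1 more unit.
New max flow = 4. Increase = 1.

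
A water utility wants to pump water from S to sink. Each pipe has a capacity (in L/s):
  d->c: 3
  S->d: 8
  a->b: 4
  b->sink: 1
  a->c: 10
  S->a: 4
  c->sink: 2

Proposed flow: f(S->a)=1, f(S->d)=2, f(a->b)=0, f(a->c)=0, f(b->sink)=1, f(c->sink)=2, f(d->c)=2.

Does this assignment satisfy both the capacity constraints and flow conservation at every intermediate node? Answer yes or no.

No

Conservation fails at a: inflow 1 ≠ outflow 0.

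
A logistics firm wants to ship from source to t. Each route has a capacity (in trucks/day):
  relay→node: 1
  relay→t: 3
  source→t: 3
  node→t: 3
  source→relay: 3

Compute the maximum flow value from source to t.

6

Augment source→t: bottleneck 3. Total 3.
Augment source→relay→t: bottleneck 3. Total 6.
No augmenting path remains in the residual graph.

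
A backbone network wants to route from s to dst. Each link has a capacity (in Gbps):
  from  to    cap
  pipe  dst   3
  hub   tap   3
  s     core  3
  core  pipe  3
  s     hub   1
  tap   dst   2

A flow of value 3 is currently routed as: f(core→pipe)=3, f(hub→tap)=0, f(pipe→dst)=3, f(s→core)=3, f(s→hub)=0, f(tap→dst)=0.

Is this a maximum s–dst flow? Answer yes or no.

No

Residual path s→hub→tap→dst has bottleneck 1 > 0.
Pushing 1 along it raises the flow to 4, so the given flow is not maximum.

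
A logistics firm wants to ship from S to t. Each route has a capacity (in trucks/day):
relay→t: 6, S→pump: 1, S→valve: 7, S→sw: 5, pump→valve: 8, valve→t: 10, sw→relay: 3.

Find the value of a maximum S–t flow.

11

Augment S→valve→t: bottleneck 7. Total 7.
Augment S→pump→valve→t: bottleneck 1. Total 8.
Augment S→sw→relay→t: bottleneck 3. Total 11.
No augmenting path remains in the residual graph.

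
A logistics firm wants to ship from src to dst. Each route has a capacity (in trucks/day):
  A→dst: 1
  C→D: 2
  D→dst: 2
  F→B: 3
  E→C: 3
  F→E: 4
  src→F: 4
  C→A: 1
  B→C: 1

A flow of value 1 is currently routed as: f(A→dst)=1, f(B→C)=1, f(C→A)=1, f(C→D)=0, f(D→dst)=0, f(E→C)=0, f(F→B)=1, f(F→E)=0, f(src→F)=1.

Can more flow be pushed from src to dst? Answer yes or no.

Residual path src→F→E→C→D→dst has bottleneck 2 > 0.
Pushing 2 along it raises the flow to 3, so the given flow is not maximum.

Yes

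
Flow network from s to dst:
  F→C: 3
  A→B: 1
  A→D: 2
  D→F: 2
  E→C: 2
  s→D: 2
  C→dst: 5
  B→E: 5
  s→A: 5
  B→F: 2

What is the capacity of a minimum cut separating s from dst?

Max flow = 3 (via 2 augmenting paths).
In the residual at optimum, the set reachable from s is {A, D, s}.
Cut edges: A→B (cap 1), D→F (cap 2). Sum = 3.

3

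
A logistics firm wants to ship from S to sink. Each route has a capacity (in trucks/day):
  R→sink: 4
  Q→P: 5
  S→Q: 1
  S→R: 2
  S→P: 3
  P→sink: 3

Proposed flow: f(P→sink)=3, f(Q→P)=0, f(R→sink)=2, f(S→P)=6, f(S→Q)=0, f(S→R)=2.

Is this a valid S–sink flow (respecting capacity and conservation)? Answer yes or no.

No

Capacity violated on S→P: flow 6 > capacity 3.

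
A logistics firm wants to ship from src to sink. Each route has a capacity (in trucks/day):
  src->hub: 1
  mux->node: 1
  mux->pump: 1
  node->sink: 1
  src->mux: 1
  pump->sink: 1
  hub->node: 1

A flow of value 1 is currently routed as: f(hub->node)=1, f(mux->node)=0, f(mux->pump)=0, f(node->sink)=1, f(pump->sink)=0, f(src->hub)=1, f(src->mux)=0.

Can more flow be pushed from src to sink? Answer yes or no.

Residual path src->mux->pump->sink has bottleneck 1 > 0.
Pushing 1 along it raises the flow to 2, so the given flow is not maximum.

Yes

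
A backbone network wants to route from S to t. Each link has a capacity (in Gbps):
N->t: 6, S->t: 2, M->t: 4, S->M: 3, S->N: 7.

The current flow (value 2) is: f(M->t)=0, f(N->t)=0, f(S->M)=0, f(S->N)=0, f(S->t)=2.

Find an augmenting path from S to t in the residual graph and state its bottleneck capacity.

S->M->t, bottleneck 3

Residual along S->M->t: S->M: 3, M->t: 4.
Bottleneck = min = 3.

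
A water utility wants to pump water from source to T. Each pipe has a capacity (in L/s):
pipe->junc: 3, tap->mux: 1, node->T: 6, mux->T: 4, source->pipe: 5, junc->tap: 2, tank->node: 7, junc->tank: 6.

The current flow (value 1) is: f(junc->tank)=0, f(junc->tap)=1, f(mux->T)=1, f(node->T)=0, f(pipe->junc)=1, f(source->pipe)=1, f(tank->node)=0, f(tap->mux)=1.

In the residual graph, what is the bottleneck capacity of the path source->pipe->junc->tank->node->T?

2

Residual capacities along the path: source->pipe: 4, pipe->junc: 2, junc->tank: 6, tank->node: 7, node->T: 6.
Minimum is 2.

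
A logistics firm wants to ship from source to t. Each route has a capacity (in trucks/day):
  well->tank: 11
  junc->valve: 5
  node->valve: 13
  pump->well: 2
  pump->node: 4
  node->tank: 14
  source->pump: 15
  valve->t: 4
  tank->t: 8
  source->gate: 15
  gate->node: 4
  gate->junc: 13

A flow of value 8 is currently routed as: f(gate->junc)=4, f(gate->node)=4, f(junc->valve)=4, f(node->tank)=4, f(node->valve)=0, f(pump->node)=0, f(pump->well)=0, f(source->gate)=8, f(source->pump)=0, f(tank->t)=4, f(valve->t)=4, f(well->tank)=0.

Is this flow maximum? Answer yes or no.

Residual path source->pump->node->tank->t has bottleneck 4 > 0.
Pushing 4 along it raises the flow to 12, so the given flow is not maximum.

No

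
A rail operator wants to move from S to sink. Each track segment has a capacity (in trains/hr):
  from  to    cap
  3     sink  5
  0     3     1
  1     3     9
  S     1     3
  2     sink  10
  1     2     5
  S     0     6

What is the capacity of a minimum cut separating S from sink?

Max flow = 4 (via 2 augmenting paths).
In the residual at optimum, the set reachable from S is {0, S}.
Cut edges: S->1 (cap 3), 0->3 (cap 1). Sum = 4.

4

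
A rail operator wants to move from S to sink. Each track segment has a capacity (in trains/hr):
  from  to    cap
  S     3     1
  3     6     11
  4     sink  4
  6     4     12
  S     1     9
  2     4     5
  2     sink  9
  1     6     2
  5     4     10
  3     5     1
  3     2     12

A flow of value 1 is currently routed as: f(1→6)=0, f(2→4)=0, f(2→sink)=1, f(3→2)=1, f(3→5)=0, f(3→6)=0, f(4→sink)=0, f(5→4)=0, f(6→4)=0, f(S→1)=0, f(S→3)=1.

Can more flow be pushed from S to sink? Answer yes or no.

Residual path S→1→6→4→sink has bottleneck 2 > 0.
Pushing 2 along it raises the flow to 3, so the given flow is not maximum.

Yes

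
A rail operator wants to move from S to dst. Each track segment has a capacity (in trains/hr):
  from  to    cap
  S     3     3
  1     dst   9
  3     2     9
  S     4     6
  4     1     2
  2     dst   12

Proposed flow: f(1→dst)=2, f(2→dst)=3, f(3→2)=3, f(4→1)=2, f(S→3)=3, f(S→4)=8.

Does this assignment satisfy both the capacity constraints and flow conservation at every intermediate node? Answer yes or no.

Capacity violated on S→4: flow 8 > capacity 6.

No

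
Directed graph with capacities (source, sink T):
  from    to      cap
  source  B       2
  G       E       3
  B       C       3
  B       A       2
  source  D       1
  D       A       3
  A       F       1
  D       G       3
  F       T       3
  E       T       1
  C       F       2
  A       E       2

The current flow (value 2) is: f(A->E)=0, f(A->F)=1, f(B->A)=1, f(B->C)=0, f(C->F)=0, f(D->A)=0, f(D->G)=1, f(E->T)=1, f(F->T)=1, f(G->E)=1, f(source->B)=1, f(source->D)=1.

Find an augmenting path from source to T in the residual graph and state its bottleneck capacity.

source->B->C->F->T, bottleneck 1

Residual along source->B->C->F->T: source->B: 1, B->C: 3, C->F: 2, F->T: 2.
Bottleneck = min = 1.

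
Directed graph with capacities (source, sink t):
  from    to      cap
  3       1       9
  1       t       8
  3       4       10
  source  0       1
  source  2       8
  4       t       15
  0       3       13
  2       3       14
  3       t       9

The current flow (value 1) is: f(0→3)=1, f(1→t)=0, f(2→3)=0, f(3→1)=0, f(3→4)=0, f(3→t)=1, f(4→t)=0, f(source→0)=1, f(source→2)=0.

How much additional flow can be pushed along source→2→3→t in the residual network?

8

Residual capacities along the path: source→2: 8, 2→3: 14, 3→t: 8.
Minimum is 8.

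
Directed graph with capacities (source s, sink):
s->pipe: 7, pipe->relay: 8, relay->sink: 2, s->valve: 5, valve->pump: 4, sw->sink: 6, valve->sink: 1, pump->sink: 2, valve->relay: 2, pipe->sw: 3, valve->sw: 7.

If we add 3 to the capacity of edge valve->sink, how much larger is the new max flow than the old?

Original max flow = 10.
Edge valve->sink does not cross the min cut (source side {pipe, relay, s}), so extra capacity there cannot help.
New max flow = 10. Increase = 0.

0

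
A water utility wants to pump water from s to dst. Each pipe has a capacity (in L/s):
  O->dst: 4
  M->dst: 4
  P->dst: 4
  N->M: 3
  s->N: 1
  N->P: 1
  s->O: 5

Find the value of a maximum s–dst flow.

Augment s->O->dst: bottleneck 4. Total 4.
Augment s->N->M->dst: bottleneck 1. Total 5.
No augmenting path remains in the residual graph.

5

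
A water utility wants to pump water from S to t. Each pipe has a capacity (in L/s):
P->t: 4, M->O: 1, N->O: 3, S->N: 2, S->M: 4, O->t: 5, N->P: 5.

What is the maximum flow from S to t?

Augment S->M->O->t: bottleneck 1. Total 1.
Augment S->N->O->t: bottleneck 2. Total 3.
No augmenting path remains in the residual graph.

3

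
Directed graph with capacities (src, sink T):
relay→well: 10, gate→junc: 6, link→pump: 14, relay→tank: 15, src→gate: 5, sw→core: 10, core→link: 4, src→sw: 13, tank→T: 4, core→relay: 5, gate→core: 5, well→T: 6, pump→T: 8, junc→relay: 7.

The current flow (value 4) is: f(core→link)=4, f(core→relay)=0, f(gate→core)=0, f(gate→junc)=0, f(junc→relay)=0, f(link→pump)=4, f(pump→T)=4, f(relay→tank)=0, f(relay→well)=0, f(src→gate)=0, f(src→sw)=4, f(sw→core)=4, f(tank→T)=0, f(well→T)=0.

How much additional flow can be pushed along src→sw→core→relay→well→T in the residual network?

5

Residual capacities along the path: src→sw: 9, sw→core: 6, core→relay: 5, relay→well: 10, well→T: 6.
Minimum is 5.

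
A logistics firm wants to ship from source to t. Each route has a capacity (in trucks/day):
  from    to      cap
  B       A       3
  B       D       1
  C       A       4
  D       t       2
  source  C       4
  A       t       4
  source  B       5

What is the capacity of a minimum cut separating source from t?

5

Max flow = 5 (via 3 augmenting paths).
In the residual at optimum, the set reachable from source is {A, B, C, source}.
Cut edges: B→D (cap 1), A→t (cap 4). Sum = 5.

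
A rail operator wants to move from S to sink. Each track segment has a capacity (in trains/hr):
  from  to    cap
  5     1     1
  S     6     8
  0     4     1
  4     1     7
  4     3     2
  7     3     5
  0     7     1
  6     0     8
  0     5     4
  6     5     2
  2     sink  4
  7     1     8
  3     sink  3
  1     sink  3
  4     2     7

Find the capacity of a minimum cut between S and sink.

Max flow = 3 (via 3 augmenting paths).
In the residual at optimum, the set reachable from S is {0, 5, 6, S}.
Cut edges: 0→4 (cap 1), 0→7 (cap 1), 5→1 (cap 1). Sum = 3.

3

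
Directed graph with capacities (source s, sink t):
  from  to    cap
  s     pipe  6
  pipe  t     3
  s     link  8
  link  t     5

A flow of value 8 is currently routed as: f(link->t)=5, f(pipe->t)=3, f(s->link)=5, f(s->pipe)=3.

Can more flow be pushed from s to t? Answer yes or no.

Residual reachable from s: {link, pipe, s}; t is not reachable.
Saturated cut: link->t, pipe->t with total capacity 8 = current flow value. Flow is maximum.

No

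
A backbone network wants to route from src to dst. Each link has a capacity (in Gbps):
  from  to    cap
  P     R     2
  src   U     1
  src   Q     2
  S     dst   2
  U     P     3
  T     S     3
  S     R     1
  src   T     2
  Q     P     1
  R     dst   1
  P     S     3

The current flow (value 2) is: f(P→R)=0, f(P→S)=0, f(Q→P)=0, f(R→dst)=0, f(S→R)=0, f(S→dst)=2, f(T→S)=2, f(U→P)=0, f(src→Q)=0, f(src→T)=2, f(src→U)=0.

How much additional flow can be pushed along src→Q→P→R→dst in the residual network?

1

Residual capacities along the path: src→Q: 2, Q→P: 1, P→R: 2, R→dst: 1.
Minimum is 1.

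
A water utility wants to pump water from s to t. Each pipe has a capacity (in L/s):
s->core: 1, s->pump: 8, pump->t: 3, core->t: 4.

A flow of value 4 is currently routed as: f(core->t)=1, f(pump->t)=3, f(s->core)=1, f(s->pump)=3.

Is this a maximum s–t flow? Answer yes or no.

Yes

Residual reachable from s: {pump, s}; t is not reachable.
Saturated cut: s->core, pump->t with total capacity 4 = current flow value. Flow is maximum.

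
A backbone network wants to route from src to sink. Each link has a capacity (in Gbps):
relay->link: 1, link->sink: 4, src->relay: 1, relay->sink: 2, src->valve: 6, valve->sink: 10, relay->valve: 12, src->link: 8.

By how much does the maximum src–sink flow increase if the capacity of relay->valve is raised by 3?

Original max flow = 11.
Edge relay->valve does not cross the min cut (source side {link, src}), so extra capacity there cannot help.
New max flow = 11. Increase = 0.

0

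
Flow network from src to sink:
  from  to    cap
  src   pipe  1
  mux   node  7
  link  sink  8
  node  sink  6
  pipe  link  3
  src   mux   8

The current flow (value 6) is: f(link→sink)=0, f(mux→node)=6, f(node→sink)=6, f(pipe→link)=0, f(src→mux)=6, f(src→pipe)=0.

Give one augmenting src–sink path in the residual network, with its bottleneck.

src→pipe→link→sink, bottleneck 1

Residual along src→pipe→link→sink: src→pipe: 1, pipe→link: 3, link→sink: 8.
Bottleneck = min = 1.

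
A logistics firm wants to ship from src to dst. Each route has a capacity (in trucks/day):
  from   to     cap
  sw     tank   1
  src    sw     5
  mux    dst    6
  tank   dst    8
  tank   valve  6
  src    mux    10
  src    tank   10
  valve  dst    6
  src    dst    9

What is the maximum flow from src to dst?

Augment src->dst: bottleneck 9. Total 9.
Augment src->tank->dst: bottleneck 8. Total 17.
Augment src->mux->dst: bottleneck 6. Total 23.
Augment src->tank->valve->dst: bottleneck 2. Total 25.
Augment src->sw->tank->valve->dst: bottleneck 1. Total 26.
No augmenting path remains in the residual graph.

26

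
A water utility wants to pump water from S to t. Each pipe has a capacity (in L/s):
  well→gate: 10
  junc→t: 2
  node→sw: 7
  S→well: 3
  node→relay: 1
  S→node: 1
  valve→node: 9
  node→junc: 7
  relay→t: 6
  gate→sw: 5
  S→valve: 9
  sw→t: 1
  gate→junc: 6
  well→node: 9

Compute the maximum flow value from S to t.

4

Augment S→node→sw→t: bottleneck 1. Total 1.
Augment S→well→node→relay→t: bottleneck 1. Total 2.
Augment S→well→node→junc→t: bottleneck 2. Total 4.
No augmenting path remains in the residual graph.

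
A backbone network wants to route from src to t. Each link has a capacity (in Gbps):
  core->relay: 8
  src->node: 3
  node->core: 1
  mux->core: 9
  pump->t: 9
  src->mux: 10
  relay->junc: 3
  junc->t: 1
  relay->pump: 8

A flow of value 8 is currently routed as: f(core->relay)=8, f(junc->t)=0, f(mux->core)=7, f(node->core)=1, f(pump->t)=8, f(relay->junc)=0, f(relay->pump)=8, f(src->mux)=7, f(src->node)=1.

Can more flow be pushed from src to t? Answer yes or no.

No

Residual reachable from src: {core, mux, node, src}; t is not reachable.
Saturated cut: core->relay with total capacity 8 = current flow value. Flow is maximum.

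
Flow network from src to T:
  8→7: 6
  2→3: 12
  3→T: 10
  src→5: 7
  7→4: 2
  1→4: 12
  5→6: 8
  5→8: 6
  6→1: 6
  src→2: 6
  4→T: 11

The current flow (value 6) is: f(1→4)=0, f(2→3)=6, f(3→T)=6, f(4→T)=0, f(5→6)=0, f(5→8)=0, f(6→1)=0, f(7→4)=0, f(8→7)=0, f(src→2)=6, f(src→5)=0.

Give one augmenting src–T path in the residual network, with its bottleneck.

Residual along src→5→8→7→4→T: src→5: 7, 5→8: 6, 8→7: 6, 7→4: 2, 4→T: 11.
Bottleneck = min = 2.

src→5→8→7→4→T, bottleneck 2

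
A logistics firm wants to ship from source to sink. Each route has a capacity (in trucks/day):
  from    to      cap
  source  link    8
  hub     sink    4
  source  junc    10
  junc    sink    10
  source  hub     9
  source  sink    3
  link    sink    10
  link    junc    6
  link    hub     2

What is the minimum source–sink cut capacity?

25

Max flow = 25 (via 4 augmenting paths).
In the residual at optimum, the set reachable from source is {hub, source}.
Cut edges: source→link (cap 8), source→junc (cap 10), source→sink (cap 3), hub→sink (cap 4). Sum = 25.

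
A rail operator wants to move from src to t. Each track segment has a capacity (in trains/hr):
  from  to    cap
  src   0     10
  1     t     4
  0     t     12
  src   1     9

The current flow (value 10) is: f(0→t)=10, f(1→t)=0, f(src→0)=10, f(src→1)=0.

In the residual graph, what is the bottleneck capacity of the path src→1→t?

Residual capacities along the path: src→1: 9, 1→t: 4.
Minimum is 4.

4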